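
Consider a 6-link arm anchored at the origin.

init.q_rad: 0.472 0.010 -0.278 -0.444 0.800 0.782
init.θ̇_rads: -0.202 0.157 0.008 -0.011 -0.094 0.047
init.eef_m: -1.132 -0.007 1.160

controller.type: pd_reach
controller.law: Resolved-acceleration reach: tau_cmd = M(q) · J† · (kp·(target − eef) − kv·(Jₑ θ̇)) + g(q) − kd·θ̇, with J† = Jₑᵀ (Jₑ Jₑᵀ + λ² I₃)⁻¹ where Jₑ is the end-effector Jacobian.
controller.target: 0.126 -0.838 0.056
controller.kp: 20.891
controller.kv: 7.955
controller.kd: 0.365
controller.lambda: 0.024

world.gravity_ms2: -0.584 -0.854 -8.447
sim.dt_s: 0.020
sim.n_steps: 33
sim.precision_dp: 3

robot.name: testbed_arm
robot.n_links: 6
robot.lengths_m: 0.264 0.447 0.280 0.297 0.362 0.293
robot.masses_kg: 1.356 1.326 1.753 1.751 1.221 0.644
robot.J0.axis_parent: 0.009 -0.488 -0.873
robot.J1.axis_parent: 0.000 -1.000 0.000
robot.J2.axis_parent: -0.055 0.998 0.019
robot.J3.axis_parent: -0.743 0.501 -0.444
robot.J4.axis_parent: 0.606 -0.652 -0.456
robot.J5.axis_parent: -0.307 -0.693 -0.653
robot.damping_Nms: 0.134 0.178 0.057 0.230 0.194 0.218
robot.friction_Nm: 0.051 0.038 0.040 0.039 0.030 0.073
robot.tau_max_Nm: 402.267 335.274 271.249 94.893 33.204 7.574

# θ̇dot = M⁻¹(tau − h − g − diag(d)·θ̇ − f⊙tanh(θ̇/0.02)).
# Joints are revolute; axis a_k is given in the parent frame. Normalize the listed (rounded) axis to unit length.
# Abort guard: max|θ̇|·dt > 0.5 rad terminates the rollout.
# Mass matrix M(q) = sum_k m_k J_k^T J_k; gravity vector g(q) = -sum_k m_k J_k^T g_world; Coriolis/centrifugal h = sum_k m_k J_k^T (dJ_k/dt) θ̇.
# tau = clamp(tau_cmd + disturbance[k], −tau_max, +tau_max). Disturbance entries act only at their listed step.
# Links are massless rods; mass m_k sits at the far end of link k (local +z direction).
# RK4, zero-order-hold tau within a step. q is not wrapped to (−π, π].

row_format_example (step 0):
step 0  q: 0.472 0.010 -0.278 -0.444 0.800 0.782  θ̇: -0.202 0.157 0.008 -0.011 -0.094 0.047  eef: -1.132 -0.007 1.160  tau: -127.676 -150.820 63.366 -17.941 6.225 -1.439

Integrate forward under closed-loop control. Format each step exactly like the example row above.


step 1  q: 0.469 0.002 -0.285 -0.448 0.812 0.787  θ̇: -0.111 -0.922 -0.660 -0.375 1.313 0.429  eef: -1.127 -0.013 1.156  tau: -108.020 -128.234 55.371 -13.290 3.863 -1.301
step 2  q: 0.467 -0.025 -0.303 -0.458 0.849 0.796  θ̇: -0.062 -1.770 -1.181 -0.692 2.342 0.488  eef: -1.113 -0.025 1.143  tau: -88.776 -105.732 46.851 -9.391 2.076 -1.068
step 3  q: 0.466 -0.066 -0.331 -0.475 0.903 0.805  θ̇: -0.071 -2.375 -1.539 -0.978 3.027 0.355  eef: -1.090 -0.044 1.125  tau: -70.827 -84.466 38.625 -6.012 0.705 -0.788
step 4  q: 0.463 -0.117 -0.364 -0.497 0.968 0.810  θ̇: -0.139 -2.754 -1.740 -1.245 3.421 0.151  eef: -1.060 -0.068 1.101  tau: -54.708 -65.163 31.190 -3.007 -0.363 -0.501
step 5  q: 0.459 -0.174 -0.399 -0.524 1.038 0.812  θ̇: -0.245 -2.948 -1.805 -1.516 3.572 -0.026  eef: -1.024 -0.095 1.074  tau: -40.637 -48.134 24.745 -0.314 -1.192 -0.240
step 6  q: 0.453 -0.233 -0.435 -0.557 1.109 0.811  θ̇: -0.359 -3.006 -1.760 -1.811 3.528 -0.110  eef: -0.984 -0.126 1.045  tau: -28.627 -33.427 19.299 2.072 -1.807 -0.027
step 7  q: 0.444 -0.293 -0.469 -0.596 1.178 0.808  θ̇: -0.448 -2.980 -1.630 -2.123 3.335 -0.210  eef: -0.939 -0.158 1.014  tau: -18.640 -21.138 14.901 4.277 -2.240 0.193
step 8  q: 0.435 -0.352 -0.500 -0.642 1.242 0.803  θ̇: -0.509 -2.898 -1.442 -2.434 3.033 -0.328  eef: -0.892 -0.192 0.982  tau: -10.472 -11.052 11.435 6.313 -2.507 0.421
step 9  q: 0.424 -0.408 -0.526 -0.693 1.299 0.795  θ̇: -0.547 -2.776 -1.219 -2.727 2.650 -0.433  eef: -0.843 -0.226 0.948  tau: -3.859 -2.846 8.725 8.155 -2.621 0.638
step 10  q: 0.412 -0.462 -0.548 -0.750 1.348 0.786  θ̇: -0.562 -2.631 -0.978 -2.991 2.212 -0.516  eef: -0.793 -0.261 0.915  tau: 1.441 3.764 6.619 9.794 -2.596 0.836
step 11  q: 0.401 -0.513 -0.565 -0.812 1.387 0.775  θ̇: -0.556 -2.474 -0.732 -3.214 1.737 -0.575  eef: -0.742 -0.295 0.881  tau: 5.638 9.036 4.992 11.235 -2.457 1.010
step 12  q: 0.390 -0.561 -0.577 -0.879 1.417 0.764  θ̇: -0.531 -2.314 -0.487 -3.389 1.246 -0.613  eef: -0.693 -0.328 0.847  tau: 8.912 13.193 3.737 12.484 -2.231 1.159
step 13  q: 0.380 -0.605 -0.585 -0.948 1.437 0.751  θ̇: -0.491 -2.158 -0.251 -3.513 0.755 -0.635  eef: -0.643 -0.361 0.814  tau: 11.412 16.433 2.769 13.548 -1.950 1.284
step 14  q: 0.370 -0.647 -0.587 -1.019 1.448 0.738  θ̇: -0.438 -2.011 -0.025 -3.584 0.281 -0.645  eef: -0.596 -0.393 0.780  tau: 13.260 18.924 2.017 14.437 -1.646 1.386
step 15  q: 0.362 -0.686 -0.586 -1.090 1.449 0.726  θ̇: -0.379 -1.878 0.175 -3.601 -0.166 -0.645  eef: -0.549 -0.423 0.748  tau: 14.544 20.794 1.435 15.159 -1.347 1.466
step 16  q: 0.355 -0.722 -0.580 -1.162 1.441 0.713  θ̇: -0.318 -1.757 0.360 -3.573 -0.568 -0.645  eef: -0.505 -0.451 0.715  tau: 15.363 22.182 0.972 15.735 -1.086 1.529
step 17  q: 0.349 -0.756 -0.572 -1.233 1.426 0.700  θ̇: -0.257 -1.649 0.526 -3.507 -0.924 -0.644  eef: -0.462 -0.478 0.683  tau: 15.779 23.171 0.591 16.168 -0.864 1.576
step 18  q: 0.345 -0.788 -0.560 -1.302 1.405 0.687  θ̇: -0.201 -1.555 0.670 -3.410 -1.230 -0.643  eef: -0.421 -0.503 0.652  tau: 15.845 23.839 0.268 16.470 -0.691 1.609
step 19  q: 0.341 -0.818 -0.545 -1.369 1.378 0.674  θ̇: -0.152 -1.475 0.788 -3.288 -1.485 -0.643  eef: -0.383 -0.526 0.622  tau: 15.614 24.256 -0.015 16.653 -0.569 1.629
step 20  q: 0.339 -0.847 -0.529 -1.434 1.346 0.661  θ̇: -0.111 -1.410 0.879 -3.144 -1.690 -0.643  eef: -0.347 -0.548 0.593  tau: 15.140 24.485 -0.273 16.734 -0.498 1.638
step 21  q: 0.337 -0.875 -0.510 -1.495 1.310 0.649  θ̇: -0.081 -1.361 0.938 -2.985 -1.846 -0.641  eef: -0.313 -0.568 0.564  tau: 14.479 24.588 -0.518 16.727 -0.473 1.637
step 22  q: 0.335 -0.902 -0.491 -1.553 1.272 0.636  θ̇: -0.060 -1.326 0.965 -2.814 -1.955 -0.635  eef: -0.282 -0.586 0.537  tau: 13.693 24.624 -0.757 16.651 -0.490 1.626
step 23  q: 0.334 -0.928 -0.472 -1.607 1.232 0.623  θ̇: -0.048 -1.307 0.959 -2.634 -2.021 -0.626  eef: -0.253 -0.603 0.510  tau: 12.845 24.647 -1.001 16.526 -0.542 1.608
step 24  q: 0.333 -0.954 -0.454 -1.658 1.192 0.611  θ̇: -0.045 -1.302 0.921 -2.448 -2.047 -0.612  eef: -0.226 -0.618 0.485  tau: 11.996 24.701 -1.252 16.368 -0.623 1.584
step 25  q: 0.332 -0.980 -0.436 -1.705 1.151 0.599  θ̇: -0.049 -1.308 0.857 -2.260 -2.038 -0.593  eef: -0.201 -0.632 0.460  tau: 11.194 24.815 -1.513 16.192 -0.726 1.555
step 26  q: 0.331 -1.007 -0.420 -1.748 1.110 0.588  θ̇: -0.058 -1.323 0.772 -2.073 -1.998 -0.572  eef: -0.178 -0.645 0.437  tau: 10.475 25.006 -1.784 16.009 -0.845 1.522
step 27  q: 0.330 -1.033 -0.405 -1.788 1.071 0.577  θ̇: -0.072 -1.345 0.675 -1.889 -1.934 -0.548  eef: -0.156 -0.657 0.415  tau: 9.859 25.272 -2.060 15.828 -0.971 1.489
step 28  q: 0.328 -1.060 -0.393 -1.824 1.033 0.566  θ̇: -0.089 -1.369 0.573 -1.711 -1.851 -0.524  eef: -0.137 -0.668 0.394  tau: 9.352 25.605 -2.338 15.651 -1.101 1.455
step 29  q: 0.326 -1.088 -0.382 -1.857 0.997 0.556  θ̇: -0.107 -1.393 0.472 -1.541 -1.757 -0.499  eef: -0.119 -0.677 0.374  tau: 8.952 25.989 -2.614 15.480 -1.226 1.422
step 30  q: 0.324 -1.116 -0.374 -1.886 0.963 0.546  θ̇: -0.128 -1.415 0.379 -1.381 -1.656 -0.476  eef: -0.103 -0.686 0.355  tau: 8.647 26.407 -2.885 15.313 -1.344 1.390
step 31  q: 0.321 -1.145 -0.367 -1.912 0.931 0.537  θ̇: -0.149 -1.434 0.296 -1.232 -1.552 -0.453  eef: -0.087 -0.694 0.337  tau: 8.428 26.844 -3.146 15.150 -1.451 1.360
step 32  q: 0.318 -1.173 -0.362 -1.935 0.901 0.528  θ̇: -0.170 -1.447 0.228 -1.095 -1.449 -0.431  eef: -0.073 -0.702 0.320  tau: 8.281 27.286 -3.398 14.990 -1.543 1.332
step 33  q: 0.314 -1.202 -0.358 -1.956 0.873 0.520  θ̇: -0.191 -1.456 0.173 -0.969 -1.350 -0.410  eef: -0.060 -0.709 0.304


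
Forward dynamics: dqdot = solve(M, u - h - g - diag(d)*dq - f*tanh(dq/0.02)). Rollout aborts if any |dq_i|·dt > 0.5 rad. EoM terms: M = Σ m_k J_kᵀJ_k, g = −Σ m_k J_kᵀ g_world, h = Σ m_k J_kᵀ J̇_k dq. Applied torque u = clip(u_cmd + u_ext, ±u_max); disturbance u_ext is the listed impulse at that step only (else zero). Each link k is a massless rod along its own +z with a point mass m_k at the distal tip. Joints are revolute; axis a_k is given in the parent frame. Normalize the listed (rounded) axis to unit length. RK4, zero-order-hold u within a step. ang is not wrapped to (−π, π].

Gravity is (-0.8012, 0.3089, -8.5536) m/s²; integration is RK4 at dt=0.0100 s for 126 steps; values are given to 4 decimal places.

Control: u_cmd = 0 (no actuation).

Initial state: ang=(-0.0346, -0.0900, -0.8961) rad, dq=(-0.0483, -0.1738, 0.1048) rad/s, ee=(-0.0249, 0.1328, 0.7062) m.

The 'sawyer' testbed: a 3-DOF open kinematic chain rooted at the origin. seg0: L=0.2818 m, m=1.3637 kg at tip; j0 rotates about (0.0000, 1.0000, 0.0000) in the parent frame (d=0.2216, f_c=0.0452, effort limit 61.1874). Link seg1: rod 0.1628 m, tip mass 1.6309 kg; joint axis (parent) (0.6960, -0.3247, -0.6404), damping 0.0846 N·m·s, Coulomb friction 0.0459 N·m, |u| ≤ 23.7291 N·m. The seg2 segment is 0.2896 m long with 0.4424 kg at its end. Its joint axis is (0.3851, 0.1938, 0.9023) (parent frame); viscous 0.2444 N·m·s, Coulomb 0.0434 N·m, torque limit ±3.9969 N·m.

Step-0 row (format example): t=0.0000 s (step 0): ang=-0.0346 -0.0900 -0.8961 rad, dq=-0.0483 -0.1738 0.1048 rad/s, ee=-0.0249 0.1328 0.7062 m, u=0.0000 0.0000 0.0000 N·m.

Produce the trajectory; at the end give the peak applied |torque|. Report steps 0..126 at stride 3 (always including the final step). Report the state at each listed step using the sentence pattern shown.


t=0.0300 s (step 3): ang=-0.0373 -0.0970 -0.9000 rad, dq=-0.1319 -0.3399 -0.1675 rad/s, ee=-0.0262 0.1353 0.7053 m, u=0.0000 0.0000 0.0000 N·m.
t=0.0600 s (step 6): ang=-0.0425 -0.1106 -0.9053 rad, dq=-0.2158 -0.5692 -0.1841 rad/s, ee=-0.0290 0.1398 0.7036 m, u=0.0000 0.0000 0.0000 N·m.
t=0.0900 s (step 9): ang=-0.0503 -0.1312 -0.9110 rad, dq=-0.3001 -0.8057 -0.1907 rad/s, ee=-0.0332 0.1465 0.7010 m, u=0.0000 0.0000 0.0000 N·m.
t=0.1200 s (step 12): ang=-0.0605 -0.1590 -0.9167 rad, dq=-0.3856 -1.0538 -0.1913 rad/s, ee=-0.0389 0.1553 0.6975 m, u=0.0000 0.0000 0.0000 N·m.
t=0.1500 s (step 15): ang=-0.0734 -0.1946 -0.9224 rad, dq=-0.4730 -1.3184 -0.1860 rad/s, ee=-0.0463 0.1662 0.6927 m, u=0.0000 0.0000 0.0000 N·m.
t=0.1800 s (step 18): ang=-0.0889 -0.2384 -0.9278 rad, dq=-0.5625 -1.6047 -0.1743 rad/s, ee=-0.0554 0.1794 0.6863 m, u=0.0000 0.0000 0.0000 N·m.
t=0.2100 s (step 21): ang=-0.1072 -0.2911 -0.9328 rad, dq=-0.6543 -1.9177 -0.1555 rad/s, ee=-0.0664 0.1950 0.6780 m, u=0.0000 0.0000 0.0000 N·m.
t=0.2400 s (step 24): ang=-0.1282 -0.3537 -0.9371 rad, dq=-0.7484 -2.2622 -0.1286 rad/s, ee=-0.0795 0.2129 0.6672 m, u=0.0000 0.0000 0.0000 N·m.
t=0.2700 s (step 27): ang=-0.1521 -0.4272 -0.9404 rad, dq=-0.8445 -2.6433 -0.0925 rad/s, ee=-0.0949 0.2331 0.6532 m, u=0.0000 0.0000 0.0000 N·m.
t=0.3000 s (step 30): ang=-0.1789 -0.5128 -0.9425 rad, dq=-0.9417 -3.0656 -0.0469 rad/s, ee=-0.1128 0.2556 0.6353 m, u=0.0000 0.0000 0.0000 N·m.
t=0.3300 s (step 33): ang=-0.2086 -0.6116 -0.9434 rad, dq=-1.0397 -3.5223 -0.0395 rad/s, ee=-0.1332 0.2800 0.6125 m, u=0.0000 0.0000 0.0000 N·m.
t=0.3600 s (step 36): ang=-0.2413 -0.7248 -0.9441 rad, dq=-1.1376 -4.0180 -0.0688 rad/s, ee=-0.1564 0.3058 0.5834 m, u=0.0000 0.0000 0.0000 N·m.
t=0.3900 s (step 39): ang=-0.2768 -0.8539 -0.9446 rad, dq=-1.2348 -4.5773 -0.0477 rad/s, ee=-0.1824 0.3320 0.5469 m, u=0.0000 0.0000 0.0000 N·m.
t=0.4200 s (step 42): ang=-0.3153 -1.0007 -0.9437 rad, dq=-1.3323 -5.2000 0.0243 rad/s, ee=-0.2112 0.3570 0.5017 m, u=0.0000 0.0000 0.0000 N·m.
t=0.4500 s (step 45): ang=-0.3569 -1.1664 -0.9427 rad, dq=-1.4379 -5.8501 0.0440 rad/s, ee=-0.2425 0.3786 0.4466 m, u=0.0000 0.0000 0.0000 N·m.
t=0.4800 s (step 48): ang=-0.4019 -1.3518 -0.9410 rad, dq=-1.5740 -6.5038 0.0763 rad/s, ee=-0.2762 0.3938 0.3811 m, u=0.0000 0.0000 0.0000 N·m.
t=0.5100 s (step 51): ang=-0.4522 -1.5555 -0.9383 rad, dq=-1.8032 -7.0399 0.0946 rad/s, ee=-0.3115 0.3991 0.3056 m, u=0.0000 0.0000 0.0000 N·m.
t=0.5400 s (step 54): ang=-0.5123 -1.7704 -0.9363 rad, dq=-2.2532 -7.2049 0.0229 rad/s, ee=-0.3472 0.3915 0.2221 m, u=0.0000 0.0000 0.0000 N·m.
t=0.5700 s (step 57): ang=-0.5907 -1.9825 -0.9359 rad, dq=-3.0242 -6.8630 0.0628 rad/s, ee=-0.3801 0.3709 0.1333 m, u=0.0000 0.0000 0.0000 N·m.
t=0.6000 s (step 60): ang=-0.6961 -2.1777 -0.9364 rad, dq=-4.0159 -6.1685 0.0308 rad/s, ee=-0.4047 0.3413 0.0404 m, u=0.0000 0.0000 0.0000 N·m.
t=0.6300 s (step 63): ang=-0.8317 -2.3530 -0.9361 rad, dq=-5.0027 -5.5975 0.1038 rad/s, ee=-0.4146 0.3069 -0.0567 m, u=0.0000 0.0000 0.0000 N·m.
t=0.6600 s (step 66): ang=-0.9952 -2.5156 -0.9345 rad, dq=-5.8792 -5.3186 0.0786 rad/s, ee=-0.4043 0.2695 -0.1576 m, u=0.0000 0.0000 0.0000 N·m.
t=0.6900 s (step 69): ang=-1.1831 -2.6763 -0.9296 rad, dq=-6.6247 -5.4531 0.2535 rad/s, ee=-0.3701 0.2287 -0.2587 m, u=0.0000 0.0000 0.0000 N·m.
t=0.7200 s (step 72): ang=-1.3916 -2.8461 -0.9192 rad, dq=-7.2622 -5.9219 0.4406 rad/s, ee=-0.3104 0.1826 -0.3539 m, u=0.0000 0.0000 0.0000 N·m.
t=0.7500 s (step 75): ang=-1.6180 -3.0344 -0.9035 rad, dq=-7.8207 -6.6761 0.5998 rad/s, ee=-0.2270 0.1296 -0.4355 m, u=0.0000 0.0000 0.0000 N·m.
t=0.7800 s (step 78): ang=-1.8605 -3.2493 -0.8835 rad, dq=-8.3398 -7.6950 0.7276 rad/s, ee=-0.1259 0.0684 -0.4962 m, u=0.0000 0.0000 0.0000 N·m.
t=0.8100 s (step 81): ang=-2.1186 -3.4993 -0.8600 rad, dq=-8.8760 -9.0364 0.8441 rad/s, ee=-0.0170 -0.0008 -0.5322 m, u=0.0000 0.0000 0.0000 N·m.
t=0.8400 s (step 84): ang=-2.3941 -3.7971 -0.8324 rad, dq=-9.5183 -10.9534 1.0077 rad/s, ee=0.0877 -0.0753 -0.5462 m, u=0.0000 0.0000 0.0000 N·m.
t=0.8700 s (step 87): ang=-2.6922 -4.1691 -0.7970 rad, dq=-10.4165 -14.1585 1.4558 rad/s, ee=0.1776 -0.1474 -0.5499 m, u=0.0000 0.0000 0.0000 N·m.
t=0.9000 s (step 90): ang=-3.0210 -4.6700 -0.7314 rad, dq=-11.3935 -19.4738 3.3151 rad/s, ee=0.2498 -0.1938 -0.5663 m, u=0.0000 0.0000 0.0000 N·m.
t=0.9300 s (step 93): ang=-3.3473 -5.2869 -0.5996 rad, dq=-9.7309 -19.8766 4.4582 rad/s, ee=0.3199 -0.1653 -0.6006 m, u=0.0000 0.0000 0.0000 N·m.
t=0.9600 s (step 96): ang=-3.5942 -5.8148 -0.5089 rad, dq=-6.8810 -15.5002 1.6315 rad/s, ee=0.3899 -0.0705 -0.6089 m, u=0.0000 0.0000 0.0000 N·m.
t=0.9900 s (step 99): ang=-3.7706 -6.2357 -0.4865 rad, dq=-5.0199 -12.8104 0.0862 rad/s, ee=0.4452 0.0438 -0.5781 m, u=0.0000 0.0000 0.0000 N·m.
t=1.0200 s (step 102): ang=-3.9014 -6.5949 -0.4895 rad, dq=-3.7614 -11.2373 -0.2384 rad/s, ee=0.4794 0.1529 -0.5171 m, u=0.0000 0.0000 0.0000 N·m.
t=1.0500 s (step 105): ang=-3.9990 -6.9141 -0.5006 rad, dq=-2.7823 -10.1052 -0.4652 rad/s, ee=0.4925 0.2455 -0.4378 m, u=0.0000 0.0000 0.0000 N·m.
t=1.0800 s (step 108): ang=-4.0695 -7.2046 -0.5156 rad, dq=-1.9246 -9.3129 -0.5051 rad/s, ee=0.4878 0.3172 -0.3506 m, u=0.0000 0.0000 0.0000 N·m.
t=1.1100 s (step 111): ang=-4.1147 -7.4758 -0.5293 rad, dq=-1.0836 -8.8157 -0.3839 rad/s, ee=0.4706 0.3672 -0.2632 m, u=0.0000 0.0000 0.0000 N·m.
t=1.1400 s (step 114): ang=-4.1340 -7.7363 -0.5371 rad, dq=-0.1959 -8.5856 -0.1101 rad/s, ee=0.4469 0.3963 -0.1805 m, u=0.0000 0.0000 0.0000 N·m.
t=1.1700 s (step 117): ang=-4.1261 -7.9919 -0.5368 rad, dq=0.7154 -8.4352 0.0648 rad/s, ee=0.4231 0.4053 -0.1061 m, u=0.0000 0.0000 0.0000 N·m.
t=1.2000 s (step 120): ang=-4.0925 -8.2401 -0.5340 rad, dq=1.4821 -8.0386 0.1101 rad/s, ee=0.4065 0.3953 -0.0431 m, u=0.0000 0.0000 0.0000 N·m.
t=1.2300 s (step 123): ang=-4.0406 -8.4685 -0.5333 rad, dq=1.9294 -7.1340 -0.0271 rad/s, ee=0.4017 0.3703 0.0043 m, u=0.0000 0.0000 0.0000 N·m.
t=1.2600 s (step 126): ang=-3.9788 -8.6656 -0.5374 rad, dq=2.1697 -5.9945 -0.2888 rad/s, ee=0.4077 0.3371 0.0332 m.
max |u| (N·m): 0.0000


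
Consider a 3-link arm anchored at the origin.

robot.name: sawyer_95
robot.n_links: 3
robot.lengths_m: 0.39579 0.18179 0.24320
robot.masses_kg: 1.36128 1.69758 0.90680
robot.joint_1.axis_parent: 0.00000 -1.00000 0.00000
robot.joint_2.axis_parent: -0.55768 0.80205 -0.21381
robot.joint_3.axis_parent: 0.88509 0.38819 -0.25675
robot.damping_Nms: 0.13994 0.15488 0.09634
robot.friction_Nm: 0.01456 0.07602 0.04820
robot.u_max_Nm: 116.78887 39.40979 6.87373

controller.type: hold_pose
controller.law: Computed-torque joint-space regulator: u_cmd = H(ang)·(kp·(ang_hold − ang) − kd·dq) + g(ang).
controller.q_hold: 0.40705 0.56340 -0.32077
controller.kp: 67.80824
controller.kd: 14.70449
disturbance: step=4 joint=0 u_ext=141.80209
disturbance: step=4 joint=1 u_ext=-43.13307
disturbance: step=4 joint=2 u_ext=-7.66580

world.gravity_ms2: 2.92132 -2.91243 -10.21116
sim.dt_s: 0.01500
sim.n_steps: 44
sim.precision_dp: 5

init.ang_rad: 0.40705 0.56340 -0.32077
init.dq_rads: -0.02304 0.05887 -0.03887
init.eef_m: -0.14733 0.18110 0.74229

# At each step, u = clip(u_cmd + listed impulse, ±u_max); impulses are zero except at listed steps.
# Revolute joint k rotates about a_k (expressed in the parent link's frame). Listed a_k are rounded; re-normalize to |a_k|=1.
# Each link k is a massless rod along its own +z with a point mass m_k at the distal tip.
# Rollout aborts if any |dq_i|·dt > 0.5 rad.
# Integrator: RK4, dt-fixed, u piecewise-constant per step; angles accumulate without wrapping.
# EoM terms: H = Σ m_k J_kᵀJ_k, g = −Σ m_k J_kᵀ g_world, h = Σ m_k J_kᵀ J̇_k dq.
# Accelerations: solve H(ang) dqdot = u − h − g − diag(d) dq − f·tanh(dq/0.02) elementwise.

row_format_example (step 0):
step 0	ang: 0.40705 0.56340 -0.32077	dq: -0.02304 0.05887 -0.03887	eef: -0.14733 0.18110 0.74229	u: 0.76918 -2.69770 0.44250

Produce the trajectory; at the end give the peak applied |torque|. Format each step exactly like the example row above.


step 1	ang: 0.40673 0.56412 -0.32122	dq: -0.02007 0.03699 -0.02120	eef: -0.14685 0.18130 0.74222	u: 0.66404 -2.63605 0.43050
step 2	ang: 0.40644 0.56454 -0.32145	dq: -0.01755 0.01952 -0.01094	eef: -0.14650 0.18141 0.74220	u: 0.57186 -2.58389 0.42303
step 3	ang: 0.40620 0.56474 -0.32157	dq: -0.01456 0.00834 -0.00526	eef: -0.14625 0.18146 0.74220	u: 0.49136 -2.54342 0.41970
step 4	ang: 0.40601 0.56482 -0.32162	dq: -0.01100 0.00289 -0.00181	eef: -0.14608 0.18149 0.74222	u: 116.78887 -39.40979 -6.87373
step 5	ang: 0.41511 0.56178 -0.32587	dq: 1.22331 -0.41302 -0.55312	eef: -0.15431 0.18179 0.74059	u: -26.42279 6.01193 2.08111
step 6	ang: 0.43135 0.55615 -0.33279	dq: 0.94368 -0.33417 -0.37189	eef: -0.16897 0.18218 0.73754	u: -22.61864 4.85152 1.81155
step 7	ang: 0.44377 0.55175 -0.33730	dq: 0.71347 -0.25193 -0.23272	eef: -0.18013 0.18231 0.73511	u: -19.27728 3.80711 1.58373
step 8	ang: 0.45304 0.54854 -0.33999	dq: 0.52378 -0.17461 -0.12666	eef: -0.18836 0.18229 0.73326	u: -16.35076 2.87660 1.39025
step 9	ang: 0.45972 0.54643 -0.34128	dq: 0.36769 -0.10635 -0.04646	eef: -0.19415 0.18218 0.73195	u: -13.79518 2.05438 1.22526
step 10	ang: 0.46427 0.54526 -0.34155	dq: 0.23845 -0.05136 0.00527	eef: -0.19795 0.18204 0.73109	u: -11.57052 1.33294 1.08881
step 11	ang: 0.46703 0.54477 -0.34134	dq: 0.12938 -0.01483 0.02057	eef: -0.20014 0.18193 0.73059	u: -9.64029 0.70585 0.98468
step 12	ang: 0.46829 0.54470 -0.34101	dq: 0.03772 0.00364 0.02134	eef: -0.20106 0.18186 0.73039	u: -7.97145 0.17398 0.89775
step 13	ang: 0.46830 0.54482 -0.34072	dq: -0.03710 0.01142 0.01812	eef: -0.20100 0.18182 0.73042	u: -6.53734 -0.27440 0.82279
step 14	ang: 0.46730 0.54502 -0.34046	dq: -0.09578 0.01564 0.01578	eef: -0.20018 0.18181 0.73064	u: -5.31050 -0.65474 0.75787
step 15	ang: 0.46553 0.54528 -0.34024	dq: -0.14078 0.01779 0.01432	eef: -0.19877 0.18181 0.73101	u: -4.26260 -0.97740 0.70185
step 16	ang: 0.46317 0.54555 -0.34003	dq: -0.17416 0.01881 0.01358	eef: -0.19692 0.18181 0.73149	u: -3.37160 -1.25034 0.65384
step 17	ang: 0.46038 0.54584 -0.33983	dq: -0.19782 0.01916 0.01325	eef: -0.19476 0.18182 0.73204	u: -2.61776 -1.48024 0.61303
step 18	ang: 0.45730 0.54612 -0.33963	dq: -0.21343 0.01910 0.01310	eef: -0.19238 0.18183 0.73265	u: -1.98346 -1.67295 0.57862
step 19	ang: 0.45403 0.54641 -0.33943	dq: -0.22244 0.01880 0.01302	eef: -0.18986 0.18184 0.73328	u: -1.45296 -1.83357 0.54985
step 20	ang: 0.45066 0.54669 -0.33924	dq: -0.22610 0.01840 0.01296	eef: -0.18727 0.18185 0.73392	u: -1.01230 -1.96659 0.52601
step 21	ang: 0.44728 0.54696 -0.33904	dq: -0.22547 0.01796 0.01287	eef: -0.18467 0.18186 0.73456	u: -0.64911 -2.07592 0.50643
step 22	ang: 0.44393 0.54723 -0.33885	dq: -0.22147 0.01754 0.01276	eef: -0.18209 0.18187 0.73518	u: -0.35246 -2.16501 0.49053
step 23	ang: 0.44066 0.54749 -0.33866	dq: -0.21488 0.01715 0.01261	eef: -0.17957 0.18187 0.73578	u: -0.11274 -2.23685 0.47777
step 24	ang: 0.43750 0.54774 -0.33847	dq: -0.20633 0.01679 0.01244	eef: -0.17713 0.18188 0.73635	u: 0.07850 -2.29403 0.46769
step 25	ang: 0.43448 0.54799 -0.33829	dq: -0.19638 0.01646 0.01224	eef: -0.17480 0.18189 0.73689	u: 0.22863 -2.33884 0.45986
step 26	ang: 0.43162 0.54824 -0.33810	dq: -0.18549 0.01615 0.01203	eef: -0.17258 0.18189 0.73739	u: 0.34410 -2.37324 0.45392
step 27	ang: 0.42892 0.54848 -0.33793	dq: -0.17401 0.01586 0.01182	eef: -0.17049 0.18190 0.73786	u: 0.43052 -2.39894 0.44955
step 28	ang: 0.42640 0.54871 -0.33775	dq: -0.16225 0.01558 0.01160	eef: -0.16853 0.18190 0.73829	u: 0.49274 -2.41741 0.44648
step 29	ang: 0.42406 0.54894 -0.33758	dq: -0.15045 0.01531 0.01138	eef: -0.16669 0.18191 0.73869	u: 0.53495 -2.42993 0.44447
step 30	ang: 0.42189 0.54917 -0.33741	dq: -0.13880 0.01503 0.01117	eef: -0.16499 0.18191 0.73905	u: 0.56075 -2.43759 0.44331
step 31	ang: 0.41989 0.54940 -0.33724	dq: -0.12745 0.01476 0.01098	eef: -0.16342 0.18192 0.73938	u: 0.57324 -2.44131 0.44285
step 32	ang: 0.41806 0.54962 -0.33708	dq: -0.11652 0.01449 0.01079	eef: -0.16197 0.18192 0.73969	u: 0.57504 -2.44190 0.44293
step 33	ang: 0.41639 0.54983 -0.33692	dq: -0.10607 0.01421 0.01061	eef: -0.16064 0.18193 0.73996	u: 0.56841 -2.44003 0.44342
step 34	ang: 0.41488 0.55004 -0.33676	dq: -0.09617 0.01394 0.01045	eef: -0.15943 0.18193 0.74020	u: 0.55523 -2.43626 0.44424
step 35	ang: 0.41351 0.55025 -0.33660	dq: -0.08685 0.01366 0.01030	eef: -0.15832 0.18194 0.74043	u: 0.53710 -2.43109 0.44528
step 36	ang: 0.41227 0.55045 -0.33645	dq: -0.07813 0.01339 0.01015	eef: -0.15732 0.18194 0.74062	u: 0.51533 -2.42490 0.44648
step 37	ang: 0.41116 0.55065 -0.33630	dq: -0.07002 0.01311 0.01002	eef: -0.15641 0.18195 0.74080	u: 0.49104 -2.41802 0.44779
step 38	ang: 0.41016 0.55084 -0.33615	dq: -0.06252 0.01284 0.00990	eef: -0.15559 0.18195 0.74096	u: 0.46513 -2.41072 0.44915
step 39	ang: 0.40928 0.55103 -0.33600	dq: -0.05561 0.01257 0.00978	eef: -0.15485 0.18195 0.74110	u: 0.43834 -2.40322 0.45053
step 40	ang: 0.40849 0.55122 -0.33586	dq: -0.04927 0.01231 0.00968	eef: -0.15418 0.18196 0.74123	u: 0.41127 -2.39570 0.45189
step 41	ang: 0.40780 0.55140 -0.33571	dq: -0.04348 0.01205 0.00957	eef: -0.15359 0.18196 0.74134	u: 0.38441 -2.38829 0.45322
step 42	ang: 0.40718 0.55158 -0.33557	dq: -0.03821 0.01179 0.00947	eef: -0.15305 0.18196 0.74143	u: 0.35814 -2.38110 0.45450
step 43	ang: 0.40665 0.55176 -0.33543	dq: -0.03344 0.01153 0.00937	eef: -0.15258 0.18196 0.74152	u: 0.33276 -2.37422 0.45571
step 44	ang: 0.40618 0.55193 -0.33529	dq: -0.02913 0.01127 0.00927	eef: -0.15215 0.18196 0.74159
max |u| (N·m): 116.78887


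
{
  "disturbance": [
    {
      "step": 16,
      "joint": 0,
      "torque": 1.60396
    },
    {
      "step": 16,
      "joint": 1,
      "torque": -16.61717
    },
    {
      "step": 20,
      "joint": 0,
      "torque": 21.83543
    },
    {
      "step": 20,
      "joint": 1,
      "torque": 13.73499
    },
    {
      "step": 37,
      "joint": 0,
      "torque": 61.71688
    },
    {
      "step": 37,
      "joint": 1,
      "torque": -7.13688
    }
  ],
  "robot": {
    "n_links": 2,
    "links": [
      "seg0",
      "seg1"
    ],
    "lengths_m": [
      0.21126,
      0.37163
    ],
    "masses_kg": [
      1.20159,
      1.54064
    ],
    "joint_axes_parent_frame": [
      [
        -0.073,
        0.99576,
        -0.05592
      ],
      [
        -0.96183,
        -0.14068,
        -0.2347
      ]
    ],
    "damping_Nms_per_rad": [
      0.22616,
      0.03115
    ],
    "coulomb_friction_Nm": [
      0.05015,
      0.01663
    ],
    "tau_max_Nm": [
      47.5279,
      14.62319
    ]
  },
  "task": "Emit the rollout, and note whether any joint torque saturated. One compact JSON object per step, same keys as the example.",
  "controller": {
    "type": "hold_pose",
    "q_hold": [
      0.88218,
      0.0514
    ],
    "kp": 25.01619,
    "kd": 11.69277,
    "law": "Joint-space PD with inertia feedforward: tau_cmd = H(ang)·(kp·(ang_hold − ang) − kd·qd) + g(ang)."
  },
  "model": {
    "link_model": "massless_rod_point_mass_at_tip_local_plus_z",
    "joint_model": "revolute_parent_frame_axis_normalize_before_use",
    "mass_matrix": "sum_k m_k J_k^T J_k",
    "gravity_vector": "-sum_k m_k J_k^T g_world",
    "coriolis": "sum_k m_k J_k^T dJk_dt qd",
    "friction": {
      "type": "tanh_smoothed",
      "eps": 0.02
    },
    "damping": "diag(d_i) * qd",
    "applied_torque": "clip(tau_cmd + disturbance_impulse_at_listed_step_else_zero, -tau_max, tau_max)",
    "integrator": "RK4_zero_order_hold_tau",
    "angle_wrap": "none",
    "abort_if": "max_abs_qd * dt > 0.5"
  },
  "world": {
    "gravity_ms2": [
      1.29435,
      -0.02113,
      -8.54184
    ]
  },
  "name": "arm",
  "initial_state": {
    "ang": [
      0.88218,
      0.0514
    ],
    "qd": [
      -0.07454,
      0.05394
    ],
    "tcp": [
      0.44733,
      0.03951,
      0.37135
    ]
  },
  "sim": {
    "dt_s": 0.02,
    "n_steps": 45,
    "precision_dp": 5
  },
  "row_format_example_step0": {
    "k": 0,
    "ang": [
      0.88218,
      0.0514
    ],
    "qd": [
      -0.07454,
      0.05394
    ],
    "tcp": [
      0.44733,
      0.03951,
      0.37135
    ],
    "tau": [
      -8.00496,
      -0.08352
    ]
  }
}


{"k":1,"ang":[0.88088,0.05234],"qd":[-0.05504,0.03993],"tcp":[0.44681,0.03984,0.37192],"tau":[-8.1137,-0.05478]}
{"k":2,"ang":[0.87994,0.05302],"qd":[-0.03958,0.02878],"tcp":[0.44644,0.04009,0.37234],"tau":[-8.20151,-0.03141]}
{"k":3,"ang":[0.87927,0.05351],"qd":[-0.02743,0.02004],"tcp":[0.44617,0.04026,0.37264],"tau":[-8.27198,-0.01262]}
{"k":4,"ang":[0.87882,0.05385],"qd":[-0.01805,0.01333],"tcp":[0.44598,0.04038,0.37285],"tau":[-8.32761,0.00219]}
{"k":5,"ang":[0.87853,0.05406],"qd":[-0.01101,0.00829],"tcp":[0.44587,0.04046,0.37297],"tau":[-8.37037,0.01362]}
{"k":6,"ang":[0.87836,0.05419],"qd":[-0.00589,0.00459],"tcp":[0.4458,0.0405,0.37305],"tau":[-8.40239,0.02231]}
{"k":7,"ang":[0.87828,0.05425],"qd":[-0.00224,0.00189],"tcp":[0.44577,0.04053,0.37308],"tau":[-8.42597,0.02887]}
{"k":8,"ang":[0.87826,0.05427],"qd":[0.00032,-4e-05],"tcp":[0.44576,0.04053,0.37309],"tau":[-8.44328,0.03383]}
{"k":9,"ang":[0.87828,0.05426],"qd":[0.0021,-0.00142],"tcp":[0.44577,0.04053,0.37308],"tau":[-8.45603,0.03761]}
{"k":10,"ang":[0.87834,0.05422],"qd":[0.00331,-0.00238],"tcp":[0.44579,0.04051,0.37306],"tau":[-8.4655,0.0405]}
{"k":11,"ang":[0.87841,0.05416],"qd":[0.00412,-0.00305],"tcp":[0.44582,0.04049,0.37302],"tau":[-8.47262,0.04274]}
{"k":12,"ang":[0.8785,0.0541],"qd":[0.00465,-0.00349],"tcp":[0.44586,0.04047,0.37299],"tau":[-8.47802,0.0445]}
{"k":13,"ang":[0.8786,0.05403],"qd":[0.00497,-0.00377],"tcp":[0.44589,0.04045,0.37294],"tau":[-8.48219,0.0459]}
{"k":14,"ang":[0.8787,0.05395],"qd":[0.00515,-0.00393],"tcp":[0.44594,0.04042,0.3729],"tau":[-8.48545,0.04704]}
{"k":15,"ang":[0.8788,0.05387],"qd":[0.00523,-0.00401],"tcp":[0.44598,0.04039,0.37285],"tau":[-8.48805,0.04797]}
{"k":16,"ang":[0.8789,0.05379],"qd":[0.00523,-0.00403],"tcp":[0.44602,0.04036,0.37281],"tau":[-6.8862,-14.62319]}
{"k":17,"ang":[0.87906,0.03914],"qd":[0.00918,-1.46138],"tcp":[0.44663,0.0351,0.37275],"tau":[-8.87558,3.59919]}
{"k":18,"ang":[0.87919,0.01341],"qd":[0.00429,-1.11284],"tcp":[0.44753,0.02584,0.37256],"tau":[-8.80364,2.99513]}
{"k":19,"ang":[0.87926,-0.00603],"qd":[0.00239,-0.83262],"tcp":[0.4481,0.01885,0.3723],"tau":[-8.7456,2.49935]}
{"k":20,"ang":[0.8793,-0.02043],"qd":[0.00197,-0.60799],"tcp":[0.44847,0.01366,0.37205],"tau":[13.13733,14.62319]}
{"k":21,"ang":[0.8875,-0.01734],"qd":[0.8167,0.91626],"tcp":[0.45143,0.01479,0.36842],"tau":[-13.88842,-1.27844]}
{"k":22,"ang":[0.9018,-0.00083],"qd":[0.61464,0.73577],"tcp":[0.45623,0.02075,0.36219],"tau":[-12.86549,-1.05228]}
{"k":23,"ang":[0.91249,0.01241],"qd":[0.45469,0.58854],"tcp":[0.45971,0.02553,0.35744],"tau":[-12.03717,-0.86023]}
{"k":24,"ang":[0.92031,0.02297],"qd":[0.3282,0.46881],"tcp":[0.46217,0.02933,0.35392],"tau":[-11.36659,-0.69887]}
{"k":25,"ang":[0.92587,0.03137],"qd":[0.22839,0.37165],"tcp":[0.46386,0.03235,0.35139],"tau":[-10.82379,-0.56428]}
{"k":26,"ang":[0.92965,0.03801],"qd":[0.14987,0.29296],"tcp":[0.46497,0.03474,0.34965],"tau":[-10.38446,-0.45259]}
{"k":27,"ang":[0.93203,0.04323],"qd":[0.08837,0.22934],"tcp":[0.46561,0.03661,0.34855],"tau":[-10.02884,-0.36022]}
{"k":28,"ang":[0.93332,0.0473],"qd":[0.04048,0.17799],"tcp":[0.46592,0.03807,0.34795],"tau":[-9.74102,-0.284]}
{"k":29,"ang":[0.93376,0.05045],"qd":[0.00391,0.13667],"tcp":[0.46595,0.0392,0.34774],"tau":[-9.5111,-0.22122]}
{"k":30,"ang":[0.93358,0.05285],"qd":[-0.02215,0.10363],"tcp":[0.4658,0.04007,0.34782],"tau":[-9.33826,-0.16954]}
{"k":31,"ang":[0.93295,0.05466],"qd":[-0.04098,0.07722],"tcp":[0.46551,0.04072,0.34811],"tau":[-9.20437,-0.12704]}
{"k":32,"ang":[0.93199,0.05599],"qd":[-0.05484,0.05609],"tcp":[0.46512,0.0412,0.34856],"tau":[-9.09664,-0.09209]}
{"k":33,"ang":[0.93079,0.05694],"qd":[-0.06488,0.03927],"tcp":[0.46467,0.04154,0.34911],"tau":[-9.00932,-0.0634]}
{"k":34,"ang":[0.92942,0.05759],"qd":[-0.07191,0.02601],"tcp":[0.46416,0.04177,0.34974],"tau":[-8.93837,-0.04]}
{"k":35,"ang":[0.92794,0.05801],"qd":[-0.07657,0.01577],"tcp":[0.46363,0.04192,0.35043],"tau":[-8.88064,-0.02131]}
{"k":36,"ang":[0.92638,0.05825],"qd":[-0.07936,0.00813],"tcp":[0.46307,0.04201,0.35116],"tau":[-8.83357,-0.00686]}
{"k":37,"ang":[0.92478,0.05835],"qd":[-0.08068,0.0026],"tcp":[0.4625,0.04205,0.3519],"tau":[47.5279,-7.13289]}
{"k":38,"ang":[0.94247,0.0531],"qd":[1.84672,-0.52736],"tcp":[0.46887,0.04015,0.34366],"tau":[-22.24333,1.73832]}
{"k":39,"ang":[0.97464,0.04379],"qd":[1.3726,-0.40477],"tcp":[0.48005,0.03674,0.32837],"tau":[-19.63558,1.45057]}
{"k":40,"ang":[0.99832,0.03669],"qd":[0.99603,-0.30543],"tcp":[0.48794,0.0341,0.31688],"tau":[-17.52051,1.207]}
{"k":41,"ang":[1.01525,0.03138],"qd":[0.69784,-0.22552],"tcp":[0.49341,0.03211,0.30855],"tau":[-15.8075,1.0035]}
{"k":42,"ang":[1.02685,0.02751],"qd":[0.46263,-0.16155],"tcp":[0.49708,0.03066,0.30278],"tau":[-14.42165,0.83484]}
{"k":43,"ang":[1.03425,0.0248],"qd":[0.27797,-0.11054],"tcp":[0.49939,0.02964,0.29908],"tau":[-13.30139,0.69575]}
{"k":44,"ang":[1.03837,0.02299],"qd":[0.13386,-0.07004],"tcp":[0.50067,0.02896,0.29701],"tau":[-12.39629,0.58142]}
{"k":45,"ang":[1.03993,0.02191],"qd":[0.02229,-0.03806],"tcp":[0.50116,0.02856,0.29622]}
{"summary": "any joint saturated: yes"}


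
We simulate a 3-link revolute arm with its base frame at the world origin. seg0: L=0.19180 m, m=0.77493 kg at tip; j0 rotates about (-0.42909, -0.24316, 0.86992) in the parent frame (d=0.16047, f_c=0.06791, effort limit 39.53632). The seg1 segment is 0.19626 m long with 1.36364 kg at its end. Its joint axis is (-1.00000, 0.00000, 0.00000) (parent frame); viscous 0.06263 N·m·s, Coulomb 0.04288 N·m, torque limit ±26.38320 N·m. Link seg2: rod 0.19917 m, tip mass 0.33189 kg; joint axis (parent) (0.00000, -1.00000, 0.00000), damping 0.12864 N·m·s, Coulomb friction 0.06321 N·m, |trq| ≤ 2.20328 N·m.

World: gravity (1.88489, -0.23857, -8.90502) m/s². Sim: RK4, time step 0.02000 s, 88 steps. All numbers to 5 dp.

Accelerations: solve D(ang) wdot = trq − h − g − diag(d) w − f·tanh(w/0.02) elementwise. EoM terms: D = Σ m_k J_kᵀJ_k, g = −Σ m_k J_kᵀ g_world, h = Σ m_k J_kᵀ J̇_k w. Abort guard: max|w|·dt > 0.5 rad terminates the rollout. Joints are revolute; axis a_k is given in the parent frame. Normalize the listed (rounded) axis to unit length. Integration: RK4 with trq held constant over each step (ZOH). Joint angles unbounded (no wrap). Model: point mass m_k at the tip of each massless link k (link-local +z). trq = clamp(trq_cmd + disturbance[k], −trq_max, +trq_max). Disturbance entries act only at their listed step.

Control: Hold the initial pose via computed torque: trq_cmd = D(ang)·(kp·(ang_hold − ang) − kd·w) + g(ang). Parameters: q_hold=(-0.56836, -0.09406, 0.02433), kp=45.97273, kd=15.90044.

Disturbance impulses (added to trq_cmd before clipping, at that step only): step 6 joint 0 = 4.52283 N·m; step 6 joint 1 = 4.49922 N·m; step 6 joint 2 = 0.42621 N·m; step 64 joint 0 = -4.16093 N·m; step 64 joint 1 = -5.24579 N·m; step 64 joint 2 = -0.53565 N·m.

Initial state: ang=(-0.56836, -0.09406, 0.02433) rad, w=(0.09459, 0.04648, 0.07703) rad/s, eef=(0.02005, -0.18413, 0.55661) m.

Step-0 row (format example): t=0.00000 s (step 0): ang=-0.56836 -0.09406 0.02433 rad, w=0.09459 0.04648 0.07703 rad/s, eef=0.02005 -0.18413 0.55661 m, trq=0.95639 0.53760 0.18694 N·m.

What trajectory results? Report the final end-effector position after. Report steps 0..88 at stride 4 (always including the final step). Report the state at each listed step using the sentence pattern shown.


t=0.08000 s (step 4): ang=-0.56558 -0.09223 0.02427 rad, w=-0.01742 0.02423 0.02593 rad/s, eef=0.02048 -0.18282 0.55705 m, trq=1.10850 0.68635 0.20920 N·m.
t=0.16000 s (step 8): ang=-0.53982 -0.08824 0.02549 rad, w=0.51811 0.18677 0.02302 rad/s, eef=0.02153 -0.17476 0.55964 m, trq=0.12177 -0.36712 0.13137 N·m.
t=0.24000 s (step 12): ang=-0.52830 -0.07804 0.02576 rad, w=-0.02849 0.03626 0.01289 rad/s, eef=0.02349 -0.16833 0.56164 m, trq=0.89221 0.42491 0.19112 N·m.
t=0.32000 s (step 16): ang=-0.53057 -0.08050 0.02423 rad, w=-0.05824 -0.04025 0.00657 rad/s, eef=0.02329 -0.16988 0.56116 m, trq=1.04384 0.61684 0.19913 N·m.
t=0.40000 s (step 20): ang=-0.53357 -0.08514 0.02280 rad, w=-0.05652 -0.04186 0.00840 rad/s, eef=0.02266 -0.17234 0.56039 m, trq=1.07513 0.66640 0.20192 N·m.
t=0.48000 s (step 24): ang=-0.53625 -0.08932 0.02148 rad, w=-0.05263 -0.03071 0.01115 rad/s, eef=0.02209 -0.17454 0.55968 m, trq=1.08463 0.68703 0.20393 N·m.
t=0.56000 s (step 28): ang=-0.53840 -0.09277 0.02021 rad, w=-0.04604 -0.02307 0.01275 rad/s, eef=0.02164 -0.17636 0.55909 m, trq=1.09015 0.70239 0.20551 N·m.
t=0.64000 s (step 32): ang=-0.53991 -0.09589 0.01896 rad, w=-0.04006 -0.01929 0.01452 rad/s, eef=0.02126 -0.17789 0.55858 m, trq=1.09702 0.71974 0.20675 N·m.
t=0.72000 s (step 36): ang=-0.54105 -0.09871 0.01779 rad, w=-0.03955 -0.01285 0.01754 rad/s, eef=0.02092 -0.17922 0.55814 m, trq=1.10440 0.73553 0.20806 N·m.
t=0.80000 s (step 40): ang=-0.54228 -0.10095 0.01678 rad, w=-0.04614 -0.00137 0.02238 rad/s, eef=0.02066 -0.18037 0.55775 m, trq=1.11216 0.74725 0.20963 N·m.
t=0.88000 s (step 44): ang=-0.54389 -0.10243 0.01598 rad, w=-0.05246 0.00909 0.02639 rad/s, eef=0.02049 -0.18134 0.55742 m, trq=1.11959 0.75572 0.21130 N·m.
t=0.96000 s (step 48): ang=-0.54562 -0.10340 0.01531 rad, w=-0.05312 0.01517 0.02870 rad/s, eef=0.02039 -0.18216 0.55715 m, trq=1.12410 0.76076 0.21257 N·m.
t=1.04000 s (step 52): ang=-0.54725 -0.10402 0.01476 rad, w=-0.05176 0.01939 0.03051 rad/s, eef=0.02033 -0.18283 0.55692 m, trq=1.12666 0.76321 0.21352 N·m.
t=1.12000 s (step 56): ang=-0.54871 -0.10438 0.01431 rad, w=-0.04977 0.02239 0.03194 rad/s, eef=0.02031 -0.18337 0.55674 m, trq=1.12820 0.76418 0.21427 N·m.
t=1.20000 s (step 60): ang=-0.54998 -0.10456 0.01396 rad, w=-0.04768 0.02449 0.03310 rad/s, eef=0.02031 -0.18378 0.55660 m, trq=1.12924 0.76433 0.21487 N·m.
t=1.28000 s (step 64): ang=-0.55109 -0.10460 0.01367 rad, w=-0.04572 0.02593 0.03405 rad/s, eef=0.02032 -0.18410 0.55650 m, trq=-3.03093 -4.48175 -0.32030 N·m.
t=1.36000 s (step 68): ang=-0.55827 -0.14352 -0.00350 rad, w=-0.02122 -0.22830 -0.01701 rad/s, eef=0.01572 -0.20007 0.55046 m, trq=1.60262 1.49687 0.24688 N·m.
t=1.44000 s (step 72): ang=-0.55983 -0.14683 -0.00209 rad, w=0.01636 0.04195 0.00403 rad/s, eef=0.01478 -0.20139 0.54993 m, trq=1.24134 1.03445 0.23799 N·m.
t=1.52000 s (step 76): ang=-0.55930 -0.14100 -0.00036 rad, w=0.02821 0.06833 0.00410 rad/s, eef=0.01561 -0.19924 0.55081 m, trq=1.16993 0.92715 0.23450 N·m.
t=1.60000 s (step 80): ang=-0.55873 -0.13449 0.00141 rad, w=0.02693 0.06118 0.00301 rad/s, eef=0.01657 -0.19685 0.55177 m, trq=1.15273 0.88611 0.23242 N·m.
t=1.68000 s (step 84): ang=-0.55819 -0.12903 0.00312 rad, w=0.02840 0.04448 -0.00094 rad/s, eef=0.01733 -0.19480 0.55257 m, trq=1.14823 0.86597 0.23075 N·m.
t=1.76000 s (step 88): ang=-0.55779 -0.12450 0.00467 rad, w=0.02581 0.03673 -0.00659 rad/s, eef=0.01793 -0.19309 0.55322 m.
final eef position (m): 0.01793 -0.19309 0.55322


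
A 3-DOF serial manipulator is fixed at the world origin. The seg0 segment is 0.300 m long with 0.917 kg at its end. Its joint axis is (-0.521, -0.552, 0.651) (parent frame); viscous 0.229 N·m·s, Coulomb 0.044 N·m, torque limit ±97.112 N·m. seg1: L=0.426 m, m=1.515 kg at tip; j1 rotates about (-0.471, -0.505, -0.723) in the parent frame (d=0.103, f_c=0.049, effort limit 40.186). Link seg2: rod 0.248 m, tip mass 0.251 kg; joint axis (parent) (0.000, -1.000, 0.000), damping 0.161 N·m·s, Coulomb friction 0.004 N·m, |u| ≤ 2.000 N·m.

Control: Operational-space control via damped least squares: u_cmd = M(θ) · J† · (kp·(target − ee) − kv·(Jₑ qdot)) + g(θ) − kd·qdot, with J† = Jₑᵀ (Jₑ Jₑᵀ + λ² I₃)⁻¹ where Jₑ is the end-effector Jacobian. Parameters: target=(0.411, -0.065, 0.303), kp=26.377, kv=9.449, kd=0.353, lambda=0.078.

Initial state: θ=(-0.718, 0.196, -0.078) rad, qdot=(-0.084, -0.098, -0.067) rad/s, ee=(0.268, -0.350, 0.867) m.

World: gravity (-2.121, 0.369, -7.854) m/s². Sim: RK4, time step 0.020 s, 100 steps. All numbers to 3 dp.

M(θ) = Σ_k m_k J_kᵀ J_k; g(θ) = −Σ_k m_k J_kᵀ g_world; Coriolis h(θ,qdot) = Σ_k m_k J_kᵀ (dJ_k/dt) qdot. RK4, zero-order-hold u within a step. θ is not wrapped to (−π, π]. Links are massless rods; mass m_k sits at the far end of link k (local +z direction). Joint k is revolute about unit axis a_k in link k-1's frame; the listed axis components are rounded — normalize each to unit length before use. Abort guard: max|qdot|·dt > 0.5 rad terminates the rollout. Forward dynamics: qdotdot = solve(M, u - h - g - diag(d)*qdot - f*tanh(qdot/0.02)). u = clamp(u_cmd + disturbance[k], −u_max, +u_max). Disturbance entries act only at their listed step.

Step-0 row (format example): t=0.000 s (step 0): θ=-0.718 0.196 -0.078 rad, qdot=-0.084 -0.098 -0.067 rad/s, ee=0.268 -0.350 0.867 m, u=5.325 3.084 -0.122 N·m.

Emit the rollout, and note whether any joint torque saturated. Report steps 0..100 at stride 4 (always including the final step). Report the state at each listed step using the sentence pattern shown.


t=0.080 s (step 4): θ=-0.744 0.253 -0.125 rad, qdot=-0.381 1.038 -0.671 rad/s, ee=0.278 -0.349 0.862 m, u=4.208 2.016 0.094 N·m.
t=0.160 s (step 8): θ=-0.775 0.348 -0.178 rad, qdot=-0.394 1.351 -0.657 rad/s, ee=0.290 -0.336 0.860 m, u=3.651 1.678 0.080 N·m.
t=0.240 s (step 12): θ=-0.806 0.467 -0.231 rad, qdot=-0.378 1.597 -0.677 rad/s, ee=0.304 -0.314 0.858 m, u=3.798 1.576 0.096 N·m.
t=0.320 s (step 16): θ=-0.832 0.601 -0.289 rad, qdot=-0.236 1.762 -0.809 rad/s, ee=0.321 -0.285 0.855 m, u=4.501 1.574 0.128 N·m.
t=0.400 s (step 20): θ=-0.841 0.749 -0.363 rad, qdot=0.021 1.931 -1.032 rad/s, ee=0.337 -0.243 0.852 m, u=4.774 1.355 0.133 N·m.
t=0.480 s (step 24): θ=-0.829 0.913 -0.453 rad, qdot=0.267 2.198 -1.210 rad/s, ee=0.350 -0.187 0.847 m, u=3.582 0.689 0.073 N·m.
t=0.560 s (step 28): θ=-0.801 1.102 -0.552 rad, qdot=0.401 2.524 -1.242 rad/s, ee=0.360 -0.118 0.838 m, u=1.112 -0.243 -0.038 N·m.
t=0.640 s (step 32): θ=-0.768 1.316 -0.648 rad, qdot=0.402 2.824 -1.154 rad/s, ee=0.369 -0.042 0.819 m, u=-1.327 -1.099 -0.145 N·m.
t=0.720 s (step 36): θ=-0.739 1.551 -0.735 rad, qdot=0.327 3.035 -1.026 rad/s, ee=0.382 0.031 0.788 m, u=-2.870 -1.743 -0.220 N·m.
t=0.800 s (step 40): θ=-0.717 1.799 -0.812 rad, qdot=0.222 3.137 -0.890 rad/s, ee=0.402 0.093 0.745 m, u=-3.333 -2.200 -0.268 N·m.
t=0.880 s (step 44): θ=-0.704 2.050 -0.878 rad, qdot=0.106 3.117 -0.754 rad/s, ee=0.429 0.139 0.692 m, u=-2.832 -2.505 -0.302 N·m.
t=0.960 s (step 48): θ=-0.700 2.293 -0.933 rad, qdot=-0.025 2.954 -0.625 rad/s, ee=0.462 0.164 0.635 m, u=-1.610 -2.680 -0.326 N·m.
t=1.040 s (step 52): θ=-0.708 2.518 -0.978 rad, qdot=-0.188 2.620 -0.509 rad/s, ee=0.499 0.167 0.577 m, u=0.008 -2.749 -0.341 N·m.
t=1.120 s (step 56): θ=-0.732 2.708 -1.016 rad, qdot=-0.400 2.104 -0.431 rad/s, ee=0.534 0.150 0.525 m, u=1.767 -2.766 -0.340 N·m.
t=1.200 s (step 60): θ=-0.771 2.854 -1.050 rad, qdot=-0.589 1.545 -0.419 rad/s, ee=0.566 0.117 0.480 m, u=3.321 -2.797 -0.323 N·m.
t=1.280 s (step 64): θ=-0.822 2.960 -1.084 rad, qdot=-0.660 1.139 -0.445 rad/s, ee=0.591 0.077 0.441 m, u=4.450 -2.847 -0.304 N·m.
t=1.360 s (step 68): θ=-0.874 3.042 -1.121 rad, qdot=-0.623 0.906 -0.468 rad/s, ee=0.608 0.036 0.409 m, u=5.184 -2.871 -0.293 N·m.
t=1.440 s (step 72): θ=-0.920 3.108 -1.159 rad, qdot=-0.537 0.764 -0.480 rad/s, ee=0.618 0.000 0.381 m, u=5.654 -2.844 -0.284 N·m.
t=1.520 s (step 76): θ=-0.959 3.166 -1.198 rad, qdot=-0.439 0.668 -0.487 rad/s, ee=0.624 -0.030 0.357 m, u=5.963 -2.777 -0.274 N·m.
t=1.600 s (step 80): θ=-0.990 3.217 -1.237 rad, qdot=-0.344 0.597 -0.490 rad/s, ee=0.625 -0.054 0.337 m, u=6.172 -2.685 -0.262 N·m.
t=1.680 s (step 84): θ=-1.014 3.262 -1.276 rad, qdot=-0.258 0.543 -0.488 rad/s, ee=0.623 -0.073 0.321 m, u=6.318 -2.580 -0.249 N·m.
t=1.760 s (step 88): θ=-1.031 3.304 -1.315 rad, qdot=-0.182 0.499 -0.483 rad/s, ee=0.620 -0.088 0.309 m, u=6.420 -2.468 -0.234 N·m.
t=1.840 s (step 92): θ=-1.043 3.343 -1.353 rad, qdot=-0.116 0.463 -0.475 rad/s, ee=0.615 -0.099 0.299 m, u=6.490 -2.354 -0.218 N·m.
t=1.920 s (step 96): θ=-1.050 3.379 -1.391 rad, qdot=-0.060 0.430 -0.465 rad/s, ee=0.610 -0.106 0.292 m, u=6.534 -2.237 -0.201 N·m.
t=2.000 s (step 100): θ=-1.053 3.412 -1.428 rad, qdot=-0.016 0.396 -0.452 rad/s, ee=0.604 -0.111 0.287 m.
any joint saturated: no
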